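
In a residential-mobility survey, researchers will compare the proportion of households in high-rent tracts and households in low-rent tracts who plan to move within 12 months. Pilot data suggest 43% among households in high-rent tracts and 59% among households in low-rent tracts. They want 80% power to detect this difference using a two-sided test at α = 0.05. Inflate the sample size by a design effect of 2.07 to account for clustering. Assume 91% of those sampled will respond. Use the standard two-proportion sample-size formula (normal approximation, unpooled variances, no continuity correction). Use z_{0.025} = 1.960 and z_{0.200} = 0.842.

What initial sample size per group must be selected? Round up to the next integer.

n = 340 per group

n = (z_{α/2} + z_β)² · [p₁(1−p₁) + p₂(1−p₂)] / (p₁ − p₂)²
  = (1.960 + 0.842)² · (0.43·0.57 + 0.59·0.41) / (-0.16)²
  = (2.802)² · (0.2451 + 0.2419) / 0.0256
  = 7.8512 · 0.4870 / 0.0256
  = 149.36
Design effect: 2.07 × 149.36 = 309.17.
Adjust for 91% response: 309.17 / 0.91 = 339.75.
Round up → n = 340 per group.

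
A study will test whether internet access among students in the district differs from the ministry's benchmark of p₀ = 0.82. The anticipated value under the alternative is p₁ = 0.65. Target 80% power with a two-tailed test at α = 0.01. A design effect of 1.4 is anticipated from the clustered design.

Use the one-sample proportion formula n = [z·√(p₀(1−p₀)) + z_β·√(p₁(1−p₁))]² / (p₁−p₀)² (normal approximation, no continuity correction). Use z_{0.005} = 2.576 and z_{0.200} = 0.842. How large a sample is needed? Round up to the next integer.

n = [z_{α/2}·√(p₀q₀) + z_β·√(p₁q₁)]² / (p₁ − p₀)²
  = [2.576·√(0.82·0.18) + 0.842·√(0.65·0.35)]² / (-0.17)²
  = [2.576·0.3842 + 0.842·0.4770]² / 0.0289
  = [1.3913]² / 0.0289
  = 66.98
Design effect: 1.4 × 66.98 = 93.77.
Round up → n = 94.

n = 94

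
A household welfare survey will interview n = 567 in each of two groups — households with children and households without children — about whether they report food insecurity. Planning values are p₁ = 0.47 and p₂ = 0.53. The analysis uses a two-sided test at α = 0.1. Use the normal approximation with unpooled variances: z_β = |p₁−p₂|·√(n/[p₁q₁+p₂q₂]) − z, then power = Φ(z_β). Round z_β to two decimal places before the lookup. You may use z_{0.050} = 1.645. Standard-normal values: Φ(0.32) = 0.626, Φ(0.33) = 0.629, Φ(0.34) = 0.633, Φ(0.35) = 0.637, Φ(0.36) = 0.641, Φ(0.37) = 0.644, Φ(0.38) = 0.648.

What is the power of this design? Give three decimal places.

z_β = |p₁−p₂|·√(n/[p₁q₁+p₂q₂]) − z_{α/2}
    = 0.06 · √(567/0.4982) − 1.645
    = 0.06 · 33.7357 − 1.645
    = 2.0241 − 1.645 = 0.3791 → 0.38
Power = Φ(0.38) = 0.648.

Power ≈ 0.648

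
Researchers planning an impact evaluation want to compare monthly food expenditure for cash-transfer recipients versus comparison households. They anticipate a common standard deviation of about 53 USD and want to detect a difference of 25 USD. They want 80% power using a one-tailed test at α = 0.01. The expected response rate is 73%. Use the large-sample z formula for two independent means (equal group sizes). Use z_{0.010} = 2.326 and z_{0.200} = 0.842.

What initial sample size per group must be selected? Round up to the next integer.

n = 124 per group

n = (z_α + z_β)² · (σ₁² + σ₂²) / δ²
  = (2.326 + 0.842)² · (2·53² = 5618) / 25²
  = 10.0362 · 5618 / 625
  = 90.21
Adjust for 73% response: 90.21 / 0.73 = 123.58.
Round up → n = 124 per group.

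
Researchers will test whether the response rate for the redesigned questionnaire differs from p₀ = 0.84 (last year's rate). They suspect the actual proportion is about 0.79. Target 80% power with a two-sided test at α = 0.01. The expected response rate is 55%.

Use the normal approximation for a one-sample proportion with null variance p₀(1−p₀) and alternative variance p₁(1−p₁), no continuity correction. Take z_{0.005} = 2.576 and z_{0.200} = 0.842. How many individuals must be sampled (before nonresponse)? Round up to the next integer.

n = [z_{α/2}·√(p₀q₀) + z_β·√(p₁q₁)]² / (p₁ − p₀)²
  = [2.576·√(0.84·0.16) + 0.842·√(0.79·0.21)]² / (-0.05)²
  = [2.576·0.3666 + 0.842·0.4073]² / 0.0025
  = [1.2873]² / 0.0025
  = 662.89
Adjust for 55% response: 662.89 / 0.55 = 1205.25.
Round up → n = 1206.

n = 1206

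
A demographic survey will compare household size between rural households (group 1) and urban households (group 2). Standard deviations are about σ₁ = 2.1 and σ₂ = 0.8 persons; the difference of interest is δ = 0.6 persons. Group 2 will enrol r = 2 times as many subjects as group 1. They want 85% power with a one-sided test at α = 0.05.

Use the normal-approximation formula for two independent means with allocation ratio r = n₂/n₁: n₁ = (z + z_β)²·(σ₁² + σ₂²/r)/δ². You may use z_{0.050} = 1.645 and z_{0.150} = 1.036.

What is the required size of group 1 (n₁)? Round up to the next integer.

n₁ = (z_α + z_β)² · (σ₁² + σ₂²/r) / δ²
   = (1.645 + 1.036)² · (2.1² + 0.8²/2) / 0.6²
   = 7.1878 · (4.41 + 0.32) / 0.36
   = 7.1878 · 4.73 / 0.36
   = 94.44
Round up → n₁ = 95; n₂ = r·n₁ = 2 × 95 = 190.

n₁ = 95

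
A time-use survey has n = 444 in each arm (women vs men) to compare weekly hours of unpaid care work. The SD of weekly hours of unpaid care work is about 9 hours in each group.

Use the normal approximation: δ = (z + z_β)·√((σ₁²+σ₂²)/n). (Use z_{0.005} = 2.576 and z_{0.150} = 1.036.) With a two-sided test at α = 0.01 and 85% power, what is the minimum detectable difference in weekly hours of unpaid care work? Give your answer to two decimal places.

Minimum detectable difference ≈ 2.18 hours

δ = (z_{α/2} + z_β) · √((σ₁²+σ₂²)/n)
  = (2.576 + 1.036) · √(162/444)
  = 3.612 · √0.36486
  = 3.612 · 0.6040
  = 2.1818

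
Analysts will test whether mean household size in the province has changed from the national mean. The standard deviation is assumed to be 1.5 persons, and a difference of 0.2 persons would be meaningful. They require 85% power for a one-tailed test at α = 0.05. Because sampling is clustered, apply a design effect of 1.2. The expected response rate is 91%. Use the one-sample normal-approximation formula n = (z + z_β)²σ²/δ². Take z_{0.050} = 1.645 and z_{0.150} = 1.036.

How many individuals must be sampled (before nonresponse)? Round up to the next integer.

n = (z_α + z_β)² · σ² / δ²
  = (1.645 + 1.036)² · 1.5² / 0.2²
  = 7.1878 · 2.25 / 0.04
  = 404.31
Design effect: 1.2 × 404.31 = 485.17.
Adjust for 91% response: 485.17 / 0.91 = 533.16.
Round up → n = 534.

n = 534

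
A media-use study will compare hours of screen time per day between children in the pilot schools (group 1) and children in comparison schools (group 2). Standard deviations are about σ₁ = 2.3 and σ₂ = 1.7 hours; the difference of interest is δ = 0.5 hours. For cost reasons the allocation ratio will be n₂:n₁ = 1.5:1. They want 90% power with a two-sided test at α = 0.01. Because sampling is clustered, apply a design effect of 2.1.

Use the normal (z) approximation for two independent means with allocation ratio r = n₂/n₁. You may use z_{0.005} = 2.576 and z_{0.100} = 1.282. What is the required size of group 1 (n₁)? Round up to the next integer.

n₁ = (z_{α/2} + z_β)² · (σ₁² + σ₂²/r) / δ²
   = (2.576 + 1.282)² · (2.3² + 1.7²/1.5) / 0.5²
   = 14.8842 · (5.29 + 1.9267) / 0.25
   = 14.8842 · 7.2167 / 0.25
   = 429.66
Design effect: 2.1 × 429.66 = 902.28.
Round up → n₁ = 903; n₂ = r·n₁ = 1.5 × 903 = 1355.

n₁ = 903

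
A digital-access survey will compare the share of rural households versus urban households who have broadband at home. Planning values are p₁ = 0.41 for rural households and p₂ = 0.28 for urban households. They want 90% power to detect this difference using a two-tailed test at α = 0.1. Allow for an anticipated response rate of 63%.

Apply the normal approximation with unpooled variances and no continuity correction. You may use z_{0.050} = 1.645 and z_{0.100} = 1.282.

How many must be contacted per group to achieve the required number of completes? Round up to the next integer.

n = 357 per group

n = (z_{α/2} + z_β)² · [p₁(1−p₁) + p₂(1−p₂)] / (p₁ − p₂)²
  = (1.645 + 1.282)² · (0.41·0.59 + 0.28·0.72) / (0.13)²
  = (2.927)² · (0.2419 + 0.2016) / 0.0169
  = 8.5673 · 0.4435 / 0.0169
  = 224.83
Adjust for 63% response: 224.83 / 0.63 = 356.87.
Round up → n = 357 per group.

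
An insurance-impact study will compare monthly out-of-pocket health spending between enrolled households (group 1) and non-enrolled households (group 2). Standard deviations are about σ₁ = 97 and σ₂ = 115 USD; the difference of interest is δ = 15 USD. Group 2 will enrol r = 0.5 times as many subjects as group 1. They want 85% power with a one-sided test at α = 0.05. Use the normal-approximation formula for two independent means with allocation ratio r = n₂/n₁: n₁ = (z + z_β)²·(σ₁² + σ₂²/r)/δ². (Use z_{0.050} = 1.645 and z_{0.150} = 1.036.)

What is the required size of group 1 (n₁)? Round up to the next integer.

n₁ = (z_α + z_β)² · (σ₁² + σ₂²/r) / δ²
   = (1.645 + 1.036)² · (97² + 115²/0.5) / 15²
   = 7.1878 · (9409 + 26450) / 225
   = 7.1878 · 35859 / 225
   = 1145.54
Round up → n₁ = 1146; n₂ = r·n₁ = 0.5 × 1146 = 573.

n₁ = 1146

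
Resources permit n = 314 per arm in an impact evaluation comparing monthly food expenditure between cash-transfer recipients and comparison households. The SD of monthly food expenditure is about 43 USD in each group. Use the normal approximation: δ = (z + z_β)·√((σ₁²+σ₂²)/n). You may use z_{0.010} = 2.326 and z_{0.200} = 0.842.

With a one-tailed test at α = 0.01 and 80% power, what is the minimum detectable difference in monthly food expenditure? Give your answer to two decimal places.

δ = (z_α + z_β) · √((σ₁²+σ₂²)/n)
  = (2.326 + 0.842) · √(3698/314)
  = 3.168 · √11.7771
  = 3.168 · 3.4318
  = 10.8719

Minimum detectable difference ≈ 10.87 USD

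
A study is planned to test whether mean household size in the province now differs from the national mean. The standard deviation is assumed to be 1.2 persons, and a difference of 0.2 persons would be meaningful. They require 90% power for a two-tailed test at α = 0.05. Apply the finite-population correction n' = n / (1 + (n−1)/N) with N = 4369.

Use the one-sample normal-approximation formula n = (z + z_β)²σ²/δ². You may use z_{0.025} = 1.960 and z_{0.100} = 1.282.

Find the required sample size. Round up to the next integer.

n = (z_{α/2} + z_β)² · σ² / δ²
  = (1.960 + 1.282)² · 1.2² / 0.2²
  = 10.5106 · 1.44 / 0.04
  = 378.38
Finite-population correction (N = 4369): 378.38 / (1 + (378.38 − 1)/4369) = 348.30.
Round up → n = 349.

n = 349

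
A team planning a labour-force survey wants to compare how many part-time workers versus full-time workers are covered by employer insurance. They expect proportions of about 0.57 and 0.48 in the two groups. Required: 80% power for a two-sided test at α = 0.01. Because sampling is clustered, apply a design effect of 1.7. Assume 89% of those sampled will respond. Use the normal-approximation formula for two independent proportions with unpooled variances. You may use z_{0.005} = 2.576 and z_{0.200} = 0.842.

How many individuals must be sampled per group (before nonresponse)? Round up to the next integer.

n = 1363 per group

n = (z_{α/2} + z_β)² · [p₁(1−p₁) + p₂(1−p₂)] / (p₁ − p₂)²
  = (2.576 + 0.842)² · (0.57·0.43 + 0.48·0.52) / (0.09)²
  = (3.418)² · (0.2451 + 0.2496) / 0.0081
  = 11.6827 · 0.4947 / 0.0081
  = 713.51
Design effect: 1.7 × 713.51 = 1212.97.
Adjust for 89% response: 1212.97 / 0.89 = 1362.89.
Round up → n = 1363 per group.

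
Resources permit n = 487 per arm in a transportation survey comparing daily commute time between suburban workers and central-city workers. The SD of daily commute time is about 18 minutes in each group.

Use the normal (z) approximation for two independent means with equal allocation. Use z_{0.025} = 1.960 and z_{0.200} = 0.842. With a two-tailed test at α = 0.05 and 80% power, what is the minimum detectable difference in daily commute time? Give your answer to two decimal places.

Minimum detectable difference ≈ 3.23 minutes

δ = (z_{α/2} + z_β) · √((σ₁²+σ₂²)/n)
  = (1.960 + 0.842) · √(648/487)
  = 2.802 · √1.3306
  = 2.802 · 1.1535
  = 3.2321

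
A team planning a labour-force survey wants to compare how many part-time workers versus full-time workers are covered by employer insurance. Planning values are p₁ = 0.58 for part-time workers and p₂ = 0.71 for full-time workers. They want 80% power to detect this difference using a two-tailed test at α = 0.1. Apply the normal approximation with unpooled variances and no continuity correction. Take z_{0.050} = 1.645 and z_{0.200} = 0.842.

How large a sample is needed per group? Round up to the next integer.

n = (z_{α/2} + z_β)² · [p₁(1−p₁) + p₂(1−p₂)] / (p₁ − p₂)²
  = (1.645 + 0.842)² · (0.58·0.42 + 0.71·0.29) / (-0.13)²
  = (2.487)² · (0.2436 + 0.2059) / 0.0169
  = 6.1852 · 0.4495 / 0.0169
  = 164.51
Round up → n = 165 per group.

n = 165 per group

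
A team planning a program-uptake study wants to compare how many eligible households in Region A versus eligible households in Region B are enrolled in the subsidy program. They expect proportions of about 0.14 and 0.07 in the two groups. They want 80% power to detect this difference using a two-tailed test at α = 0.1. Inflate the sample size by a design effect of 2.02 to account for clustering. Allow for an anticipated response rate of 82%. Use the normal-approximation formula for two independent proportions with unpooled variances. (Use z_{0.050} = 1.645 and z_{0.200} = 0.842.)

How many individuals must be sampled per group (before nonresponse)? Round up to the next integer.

n = (z_{α/2} + z_β)² · [p₁(1−p₁) + p₂(1−p₂)] / (p₁ − p₂)²
  = (1.645 + 0.842)² · (0.14·0.86 + 0.07·0.93) / (0.07)²
  = (2.487)² · (0.1204 + 0.0651) / 0.0049
  = 6.1852 · 0.1855 / 0.0049
  = 234.15
Design effect: 2.02 × 234.15 = 472.99.
Adjust for 82% response: 472.99 / 0.82 = 576.82.
Round up → n = 577 per group.

n = 577 per group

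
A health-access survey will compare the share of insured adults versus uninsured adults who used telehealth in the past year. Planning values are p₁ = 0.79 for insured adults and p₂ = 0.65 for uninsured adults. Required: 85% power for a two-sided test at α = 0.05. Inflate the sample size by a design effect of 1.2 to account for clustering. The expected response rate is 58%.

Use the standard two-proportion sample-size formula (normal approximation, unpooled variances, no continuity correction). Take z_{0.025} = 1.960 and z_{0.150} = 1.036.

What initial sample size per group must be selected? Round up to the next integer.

n = (z_{α/2} + z_β)² · [p₁(1−p₁) + p₂(1−p₂)] / (p₁ − p₂)²
  = (1.960 + 1.036)² · (0.79·0.21 + 0.65·0.35) / (0.14)²
  = (2.996)² · (0.1659 + 0.2275) / 0.0196
  = 8.9760 · 0.3934 / 0.0196
  = 180.16
Design effect: 1.2 × 180.16 = 216.19.
Adjust for 58% response: 216.19 / 0.58 = 372.75.
Round up → n = 373 per group.

n = 373 per group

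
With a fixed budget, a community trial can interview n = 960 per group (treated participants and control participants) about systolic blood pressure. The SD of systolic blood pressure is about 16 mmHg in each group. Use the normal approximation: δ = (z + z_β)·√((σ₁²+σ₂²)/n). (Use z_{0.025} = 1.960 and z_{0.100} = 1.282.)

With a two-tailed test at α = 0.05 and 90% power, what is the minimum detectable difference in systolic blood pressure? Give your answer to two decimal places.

Minimum detectable difference ≈ 2.37 mmHg

δ = (z_{α/2} + z_β) · √((σ₁²+σ₂²)/n)
  = (1.960 + 1.282) · √(512/960)
  = 3.242 · √0.53333
  = 3.242 · 0.7303
  = 2.3676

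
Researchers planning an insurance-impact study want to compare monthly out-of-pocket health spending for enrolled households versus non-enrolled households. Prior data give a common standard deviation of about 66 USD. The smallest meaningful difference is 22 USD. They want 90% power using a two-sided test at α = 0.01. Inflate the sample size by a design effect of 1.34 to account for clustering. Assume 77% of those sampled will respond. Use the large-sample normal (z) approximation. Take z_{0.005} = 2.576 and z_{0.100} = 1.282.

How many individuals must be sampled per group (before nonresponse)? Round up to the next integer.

n = (z_{α/2} + z_β)² · (σ₁² + σ₂²) / δ²
  = (2.576 + 1.282)² · (2·66² = 8712) / 22²
  = 14.8842 · 8712 / 484
  = 267.91
Design effect: 1.34 × 267.91 = 359.01.
Adjust for 77% response: 359.01 / 0.77 = 466.24.
Round up → n = 467 per group.

n = 467 per group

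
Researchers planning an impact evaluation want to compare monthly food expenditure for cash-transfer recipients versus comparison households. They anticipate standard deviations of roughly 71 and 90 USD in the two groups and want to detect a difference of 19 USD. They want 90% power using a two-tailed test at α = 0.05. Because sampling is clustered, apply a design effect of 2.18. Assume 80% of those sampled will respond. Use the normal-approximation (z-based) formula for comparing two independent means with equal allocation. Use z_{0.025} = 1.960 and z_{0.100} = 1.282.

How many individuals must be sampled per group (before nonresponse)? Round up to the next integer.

n = (z_{α/2} + z_β)² · (σ₁² + σ₂²) / δ²
  = (1.960 + 1.282)² · (71² + 90² = 13141) / 19²
  = 10.5106 · 13141 / 361
  = 382.60
Design effect: 2.18 × 382.60 = 834.07.
Adjust for 80% response: 834.07 / 0.80 = 1042.59.
Round up → n = 1043 per group.

n = 1043 per group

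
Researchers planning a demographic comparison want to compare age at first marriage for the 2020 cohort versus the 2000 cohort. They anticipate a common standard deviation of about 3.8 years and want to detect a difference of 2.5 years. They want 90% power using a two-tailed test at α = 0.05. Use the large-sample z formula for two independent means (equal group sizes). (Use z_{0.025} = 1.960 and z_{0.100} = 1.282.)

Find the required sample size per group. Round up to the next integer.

n = (z_{α/2} + z_β)² · (σ₁² + σ₂²) / δ²
  = (1.960 + 1.282)² · (2·3.8² = 28.88) / 2.5²
  = 10.5106 · 28.88 / 6.25
  = 48.57
Round up → n = 49 per group.

n = 49 per group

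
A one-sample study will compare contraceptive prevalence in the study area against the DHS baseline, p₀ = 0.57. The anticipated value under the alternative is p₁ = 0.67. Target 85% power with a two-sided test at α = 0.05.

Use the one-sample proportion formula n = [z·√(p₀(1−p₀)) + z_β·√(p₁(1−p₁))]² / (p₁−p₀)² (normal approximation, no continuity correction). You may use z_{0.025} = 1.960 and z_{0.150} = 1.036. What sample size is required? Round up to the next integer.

n = [z_{α/2}·√(p₀q₀) + z_β·√(p₁q₁)]² / (p₁ − p₀)²
  = [1.960·√(0.57·0.43) + 1.036·√(0.67·0.33)]² / (0.10)²
  = [1.960·0.4951 + 1.036·0.4702]² / 0.0100
  = [1.4575]² / 0.0100
  = 212.43
Round up → n = 213.

n = 213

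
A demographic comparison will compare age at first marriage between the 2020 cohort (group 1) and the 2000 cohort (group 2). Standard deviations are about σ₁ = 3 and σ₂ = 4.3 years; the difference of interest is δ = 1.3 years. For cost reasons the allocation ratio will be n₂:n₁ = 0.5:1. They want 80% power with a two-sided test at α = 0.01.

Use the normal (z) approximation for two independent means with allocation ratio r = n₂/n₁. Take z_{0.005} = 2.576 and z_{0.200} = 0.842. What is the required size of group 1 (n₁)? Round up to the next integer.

n₁ = (z_{α/2} + z_β)² · (σ₁² + σ₂²/r) / δ²
   = (2.576 + 0.842)² · (3² + 4.3²/0.5) / 1.3²
   = 11.6827 · (9 + 36.98) / 1.69
   = 11.6827 · 45.98 / 1.69
   = 317.85
Round up → n₁ = 318; n₂ = r·n₁ = 0.5 × 318 = 159.

n₁ = 318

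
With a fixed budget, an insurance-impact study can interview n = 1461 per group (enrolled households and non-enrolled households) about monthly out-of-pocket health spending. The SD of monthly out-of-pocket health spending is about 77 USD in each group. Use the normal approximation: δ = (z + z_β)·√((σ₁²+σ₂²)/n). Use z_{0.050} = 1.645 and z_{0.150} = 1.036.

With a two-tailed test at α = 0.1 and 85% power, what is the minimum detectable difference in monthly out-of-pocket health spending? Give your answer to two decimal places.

Minimum detectable difference ≈ 7.64 USD

δ = (z_{α/2} + z_β) · √((σ₁²+σ₂²)/n)
  = (1.645 + 1.036) · √(11858/1461)
  = 2.681 · √8.1164
  = 2.681 · 2.8489
  = 7.6380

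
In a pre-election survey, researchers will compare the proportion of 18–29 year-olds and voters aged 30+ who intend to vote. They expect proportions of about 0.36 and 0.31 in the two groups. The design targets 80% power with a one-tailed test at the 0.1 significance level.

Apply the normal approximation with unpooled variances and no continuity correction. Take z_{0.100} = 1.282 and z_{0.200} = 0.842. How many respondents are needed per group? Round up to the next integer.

n = 802 per group

n = (z_α + z_β)² · [p₁(1−p₁) + p₂(1−p₂)] / (p₁ − p₂)²
  = (1.282 + 0.842)² · (0.36·0.64 + 0.31·0.69) / (0.05)²
  = (2.124)² · (0.2304 + 0.2139) / 0.0025
  = 4.5114 · 0.4443 / 0.0025
  = 801.76
Round up → n = 802 per group.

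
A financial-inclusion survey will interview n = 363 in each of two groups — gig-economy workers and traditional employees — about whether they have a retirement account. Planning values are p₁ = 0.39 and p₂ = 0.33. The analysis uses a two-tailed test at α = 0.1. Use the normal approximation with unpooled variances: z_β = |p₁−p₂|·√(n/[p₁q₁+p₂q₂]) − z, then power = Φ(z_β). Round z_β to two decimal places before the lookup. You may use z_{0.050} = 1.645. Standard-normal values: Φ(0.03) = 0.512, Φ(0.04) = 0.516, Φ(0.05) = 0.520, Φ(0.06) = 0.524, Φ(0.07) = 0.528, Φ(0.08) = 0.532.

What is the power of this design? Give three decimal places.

z_β = |p₁−p₂|·√(n/[p₁q₁+p₂q₂]) − z_{α/2}
    = 0.06 · √(363/0.4590) − 1.645
    = 0.06 · 28.1220 − 1.645
    = 1.6873 − 1.645 = 0.0423 → 0.04
Power = Φ(0.04) = 0.516.

Power ≈ 0.516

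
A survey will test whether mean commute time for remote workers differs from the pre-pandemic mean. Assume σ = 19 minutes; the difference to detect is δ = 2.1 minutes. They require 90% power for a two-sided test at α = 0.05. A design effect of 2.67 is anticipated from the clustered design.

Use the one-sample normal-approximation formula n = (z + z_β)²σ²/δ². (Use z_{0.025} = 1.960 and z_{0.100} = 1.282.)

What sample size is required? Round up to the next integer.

n = 2298

n = (z_{α/2} + z_β)² · σ² / δ²
  = (1.960 + 1.282)² · 19² / 2.1²
  = 10.5106 · 361 / 4.41
  = 860.39
Design effect: 2.67 × 860.39 = 2297.24.
Round up → n = 2298.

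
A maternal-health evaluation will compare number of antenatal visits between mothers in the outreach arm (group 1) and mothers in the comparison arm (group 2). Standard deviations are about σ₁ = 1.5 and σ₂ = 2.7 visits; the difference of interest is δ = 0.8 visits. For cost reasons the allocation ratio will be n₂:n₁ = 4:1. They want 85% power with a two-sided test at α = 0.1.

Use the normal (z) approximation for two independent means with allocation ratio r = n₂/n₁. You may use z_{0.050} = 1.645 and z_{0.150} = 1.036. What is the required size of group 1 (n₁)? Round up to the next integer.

n₁ = (z_{α/2} + z_β)² · (σ₁² + σ₂²/r) / δ²
   = (1.645 + 1.036)² · (1.5² + 2.7²/4) / 0.8²
   = 7.1878 · (2.25 + 1.8225) / 0.64
   = 7.1878 · 4.0725 / 0.64
   = 45.74
Round up → n₁ = 46; n₂ = r·n₁ = 4 × 46 = 184.

n₁ = 46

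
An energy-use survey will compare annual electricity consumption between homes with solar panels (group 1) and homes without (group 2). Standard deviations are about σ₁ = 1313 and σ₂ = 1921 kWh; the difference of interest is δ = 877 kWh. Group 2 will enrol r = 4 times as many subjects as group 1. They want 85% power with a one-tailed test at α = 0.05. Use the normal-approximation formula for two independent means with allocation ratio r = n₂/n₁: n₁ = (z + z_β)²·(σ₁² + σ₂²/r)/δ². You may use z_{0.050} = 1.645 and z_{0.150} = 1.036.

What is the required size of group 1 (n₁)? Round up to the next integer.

n₁ = (z_α + z_β)² · (σ₁² + σ₂²/r) / δ²
   = (1.645 + 1.036)² · (1313² + 1921²/4) / 877²
   = 7.1878 · (1723969 + 922560.2) / 769129
   = 7.1878 · 2646529.2 / 769129
   = 24.73
Round up → n₁ = 25; n₂ = r·n₁ = 4 × 25 = 100.

n₁ = 25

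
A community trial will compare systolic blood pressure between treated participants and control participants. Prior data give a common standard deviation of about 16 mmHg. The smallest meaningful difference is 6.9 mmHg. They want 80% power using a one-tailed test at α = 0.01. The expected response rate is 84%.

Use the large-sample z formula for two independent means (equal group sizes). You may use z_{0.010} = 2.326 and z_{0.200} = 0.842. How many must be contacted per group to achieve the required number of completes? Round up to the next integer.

n = (z_α + z_β)² · (σ₁² + σ₂²) / δ²
  = (2.326 + 0.842)² · (2·16² = 512) / 6.9²
  = 10.0362 · 512 / 47.61
  = 107.93
Adjust for 84% response: 107.93 / 0.84 = 128.49.
Round up → n = 129 per group.

n = 129 per group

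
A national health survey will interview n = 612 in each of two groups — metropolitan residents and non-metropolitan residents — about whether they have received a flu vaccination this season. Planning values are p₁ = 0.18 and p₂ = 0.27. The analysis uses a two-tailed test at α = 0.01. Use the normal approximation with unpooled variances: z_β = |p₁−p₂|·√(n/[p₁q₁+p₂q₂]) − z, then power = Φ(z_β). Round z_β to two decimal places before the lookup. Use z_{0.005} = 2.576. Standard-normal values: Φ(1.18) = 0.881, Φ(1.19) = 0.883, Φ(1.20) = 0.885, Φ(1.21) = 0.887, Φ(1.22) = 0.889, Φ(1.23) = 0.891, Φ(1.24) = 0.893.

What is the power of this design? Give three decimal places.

z_β = |p₁−p₂|·√(n/[p₁q₁+p₂q₂]) − z_{α/2}
    = 0.09 · √(612/0.3447) − 2.576
    = 0.09 · 42.1362 − 2.576
    = 3.7923 − 2.576 = 1.2163 → 1.22
Power = Φ(1.22) = 0.889.

Power ≈ 0.889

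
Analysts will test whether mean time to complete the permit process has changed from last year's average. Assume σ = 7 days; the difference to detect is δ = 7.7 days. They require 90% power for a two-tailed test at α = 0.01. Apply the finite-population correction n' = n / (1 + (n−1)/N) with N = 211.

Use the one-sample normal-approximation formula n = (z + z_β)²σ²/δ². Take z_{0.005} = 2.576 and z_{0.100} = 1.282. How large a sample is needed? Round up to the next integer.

n = 12

n = (z_{α/2} + z_β)² · σ² / δ²
  = (2.576 + 1.282)² · 7² / 7.7²
  = 14.8842 · 49 / 59.29
  = 12.30
Finite-population correction (N = 211): 12.30 / (1 + (12.30 − 1)/211) = 11.68.
Round up → n = 12.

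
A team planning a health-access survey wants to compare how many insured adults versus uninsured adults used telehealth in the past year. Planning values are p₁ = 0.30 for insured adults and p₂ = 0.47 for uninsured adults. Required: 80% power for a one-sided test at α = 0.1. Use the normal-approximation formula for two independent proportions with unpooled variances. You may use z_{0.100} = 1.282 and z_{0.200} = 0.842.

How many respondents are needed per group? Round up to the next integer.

n = (z_α + z_β)² · [p₁(1−p₁) + p₂(1−p₂)] / (p₁ − p₂)²
  = (1.282 + 0.842)² · (0.30·0.70 + 0.47·0.53) / (-0.17)²
  = (2.124)² · (0.2100 + 0.2491) / 0.0289
  = 4.5114 · 0.4591 / 0.0289
  = 71.67
Round up → n = 72 per group.

n = 72 per group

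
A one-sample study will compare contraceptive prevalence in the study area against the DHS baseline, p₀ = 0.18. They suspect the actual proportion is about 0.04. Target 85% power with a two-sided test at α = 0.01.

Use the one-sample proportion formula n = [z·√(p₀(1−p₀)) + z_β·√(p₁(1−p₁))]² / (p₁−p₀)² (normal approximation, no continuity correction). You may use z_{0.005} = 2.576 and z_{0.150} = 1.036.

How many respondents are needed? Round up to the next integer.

n = [z_{α/2}·√(p₀q₀) + z_β·√(p₁q₁)]² / (p₁ − p₀)²
  = [2.576·√(0.18·0.82) + 1.036·√(0.04·0.96)]² / (-0.14)²
  = [2.576·0.3842 + 1.036·0.1960]² / 0.0196
  = [1.1927]² / 0.0196
  = 72.58
Round up → n = 73.

n = 73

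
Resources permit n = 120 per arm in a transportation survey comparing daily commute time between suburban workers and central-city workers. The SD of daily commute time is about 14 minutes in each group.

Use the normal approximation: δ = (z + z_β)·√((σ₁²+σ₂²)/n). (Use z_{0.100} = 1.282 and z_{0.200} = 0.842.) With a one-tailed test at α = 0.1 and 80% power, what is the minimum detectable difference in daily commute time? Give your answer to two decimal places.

Minimum detectable difference ≈ 3.84 minutes

δ = (z_α + z_β) · √((σ₁²+σ₂²)/n)
  = (1.282 + 0.842) · √(392/120)
  = 2.124 · √3.2667
  = 2.124 · 1.8074
  = 3.8389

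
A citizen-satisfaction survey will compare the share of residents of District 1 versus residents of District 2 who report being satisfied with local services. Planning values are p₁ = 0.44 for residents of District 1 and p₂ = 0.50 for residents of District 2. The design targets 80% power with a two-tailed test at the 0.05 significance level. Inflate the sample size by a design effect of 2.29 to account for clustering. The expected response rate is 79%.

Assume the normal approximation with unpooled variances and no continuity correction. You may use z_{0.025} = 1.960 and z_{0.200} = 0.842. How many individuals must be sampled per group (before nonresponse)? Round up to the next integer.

n = 3139 per group

n = (z_{α/2} + z_β)² · [p₁(1−p₁) + p₂(1−p₂)] / (p₁ − p₂)²
  = (1.960 + 0.842)² · (0.44·0.56 + 0.50·0.50) / (-0.06)²
  = (2.802)² · (0.2464 + 0.2500) / 0.0036
  = 7.8512 · 0.4964 / 0.0036
  = 1082.59
Design effect: 2.29 × 1082.59 = 2479.14.
Adjust for 79% response: 2479.14 / 0.79 = 3138.15.
Round up → n = 3139 per group.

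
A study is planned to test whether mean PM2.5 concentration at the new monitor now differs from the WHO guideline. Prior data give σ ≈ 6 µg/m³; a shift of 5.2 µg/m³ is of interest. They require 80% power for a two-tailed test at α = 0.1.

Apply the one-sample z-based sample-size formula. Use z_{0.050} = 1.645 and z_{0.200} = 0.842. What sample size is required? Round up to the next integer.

n = (z_{α/2} + z_β)² · σ² / δ²
  = (1.645 + 0.842)² · 6² / 5.2²
  = 6.1852 · 36 / 27.04
  = 8.23
Round up → n = 9.

n = 9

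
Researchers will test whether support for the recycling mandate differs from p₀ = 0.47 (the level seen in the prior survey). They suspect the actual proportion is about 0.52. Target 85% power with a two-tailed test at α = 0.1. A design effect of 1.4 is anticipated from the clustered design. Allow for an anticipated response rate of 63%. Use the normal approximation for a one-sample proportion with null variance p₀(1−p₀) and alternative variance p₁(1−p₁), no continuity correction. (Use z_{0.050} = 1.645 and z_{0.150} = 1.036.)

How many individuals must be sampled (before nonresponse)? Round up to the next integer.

n = [z_{α/2}·√(p₀q₀) + z_β·√(p₁q₁)]² / (p₁ − p₀)²
  = [1.645·√(0.47·0.53) + 1.036·√(0.52·0.48)]² / (0.05)²
  = [1.645·0.4991 + 1.036·0.4996]² / 0.0025
  = [1.3386]² / 0.0025
  = 716.74
Design effect: 1.4 × 716.74 = 1003.44.
Adjust for 63% response: 1003.44 / 0.63 = 1592.76.
Round up → n = 1593.

n = 1593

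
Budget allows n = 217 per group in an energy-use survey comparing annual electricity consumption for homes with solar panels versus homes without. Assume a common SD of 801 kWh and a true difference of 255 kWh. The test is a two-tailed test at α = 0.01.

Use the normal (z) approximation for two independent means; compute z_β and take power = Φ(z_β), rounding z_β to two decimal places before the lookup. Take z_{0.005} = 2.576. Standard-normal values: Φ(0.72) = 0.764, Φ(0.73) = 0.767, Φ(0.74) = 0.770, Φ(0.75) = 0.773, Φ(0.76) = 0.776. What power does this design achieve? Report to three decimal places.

Power ≈ 0.770

z_β = δ·√(n/(σ₁²+σ₂²)) − z_{α/2}
    = 255 · √(217/1283202) − 2.576
    = 255 · 0.01300 − 2.576
    = 3.3161 − 2.576 = 0.7401 → 0.74
Power = Φ(0.74) = 0.770.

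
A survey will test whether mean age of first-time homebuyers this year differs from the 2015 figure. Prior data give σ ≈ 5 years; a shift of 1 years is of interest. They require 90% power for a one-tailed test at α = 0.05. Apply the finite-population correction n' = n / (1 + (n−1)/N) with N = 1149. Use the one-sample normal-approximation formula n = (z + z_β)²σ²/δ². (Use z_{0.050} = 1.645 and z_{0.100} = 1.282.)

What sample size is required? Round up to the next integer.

n = (z_α + z_β)² · σ² / δ²
  = (1.645 + 1.282)² · 5² / 1²
  = 8.5673 · 25 / 1
  = 214.18
Finite-population correction (N = 1149): 214.18 / (1 + (214.18 − 1)/1149) = 180.66.
Round up → n = 181.

n = 181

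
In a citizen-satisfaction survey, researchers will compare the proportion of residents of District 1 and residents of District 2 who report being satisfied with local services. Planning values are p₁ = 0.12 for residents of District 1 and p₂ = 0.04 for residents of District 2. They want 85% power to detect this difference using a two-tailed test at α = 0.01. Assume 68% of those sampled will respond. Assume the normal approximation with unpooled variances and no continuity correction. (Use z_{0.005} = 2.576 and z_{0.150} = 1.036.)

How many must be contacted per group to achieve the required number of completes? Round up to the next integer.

n = 432 per group

n = (z_{α/2} + z_β)² · [p₁(1−p₁) + p₂(1−p₂)] / (p₁ − p₂)²
  = (2.576 + 1.036)² · (0.12·0.88 + 0.04·0.96) / (0.08)²
  = (3.612)² · (0.1056 + 0.0384) / 0.0064
  = 13.0465 · 0.1440 / 0.0064
  = 293.55
Adjust for 68% response: 293.55 / 0.68 = 431.69.
Round up → n = 432 per group.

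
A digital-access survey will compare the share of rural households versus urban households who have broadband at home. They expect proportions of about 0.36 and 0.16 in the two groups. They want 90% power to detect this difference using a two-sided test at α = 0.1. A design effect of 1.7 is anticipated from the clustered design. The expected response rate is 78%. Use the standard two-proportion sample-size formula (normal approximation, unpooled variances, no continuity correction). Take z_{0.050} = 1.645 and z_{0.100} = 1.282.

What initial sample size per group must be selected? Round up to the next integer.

n = 171 per group

n = (z_{α/2} + z_β)² · [p₁(1−p₁) + p₂(1−p₂)] / (p₁ − p₂)²
  = (1.645 + 1.282)² · (0.36·0.64 + 0.16·0.84) / (0.20)²
  = (2.927)² · (0.2304 + 0.1344) / 0.0400
  = 8.5673 · 0.3648 / 0.0400
  = 78.13
Design effect: 1.7 × 78.13 = 132.83.
Adjust for 78% response: 132.83 / 0.78 = 170.29.
Round up → n = 171 per group.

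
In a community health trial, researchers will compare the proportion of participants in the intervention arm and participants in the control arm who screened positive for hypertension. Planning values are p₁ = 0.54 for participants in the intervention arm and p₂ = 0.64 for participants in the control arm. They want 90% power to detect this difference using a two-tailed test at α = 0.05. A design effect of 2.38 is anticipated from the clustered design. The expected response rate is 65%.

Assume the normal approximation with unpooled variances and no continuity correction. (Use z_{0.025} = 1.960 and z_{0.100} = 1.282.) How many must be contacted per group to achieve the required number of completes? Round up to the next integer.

n = (z_{α/2} + z_β)² · [p₁(1−p₁) + p₂(1−p₂)] / (p₁ − p₂)²
  = (1.960 + 1.282)² · (0.54·0.46 + 0.64·0.36) / (-0.10)²
  = (3.242)² · (0.2484 + 0.2304) / 0.0100
  = 10.5106 · 0.4788 / 0.0100
  = 503.25
Design effect: 2.38 × 503.25 = 1197.73.
Adjust for 65% response: 1197.73 / 0.65 = 1842.65.
Round up → n = 1843 per group.

n = 1843 per group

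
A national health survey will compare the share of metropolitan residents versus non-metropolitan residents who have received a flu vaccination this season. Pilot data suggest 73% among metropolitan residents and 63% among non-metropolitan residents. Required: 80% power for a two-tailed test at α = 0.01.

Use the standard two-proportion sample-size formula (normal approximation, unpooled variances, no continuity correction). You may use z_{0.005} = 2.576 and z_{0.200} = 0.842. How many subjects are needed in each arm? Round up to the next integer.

n = 503 per group

n = (z_{α/2} + z_β)² · [p₁(1−p₁) + p₂(1−p₂)] / (p₁ − p₂)²
  = (2.576 + 0.842)² · (0.73·0.27 + 0.63·0.37) / (0.10)²
  = (3.418)² · (0.1971 + 0.2331) / 0.0100
  = 11.6827 · 0.4302 / 0.0100
  = 502.59
Round up → n = 503 per group.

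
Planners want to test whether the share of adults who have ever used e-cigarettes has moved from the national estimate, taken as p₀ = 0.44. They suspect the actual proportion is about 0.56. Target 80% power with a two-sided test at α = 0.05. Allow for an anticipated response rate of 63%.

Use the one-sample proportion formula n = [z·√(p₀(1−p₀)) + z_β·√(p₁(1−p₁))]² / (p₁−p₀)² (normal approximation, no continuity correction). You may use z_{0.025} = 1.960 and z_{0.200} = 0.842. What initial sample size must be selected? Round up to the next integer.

n = 214

n = [z_{α/2}·√(p₀q₀) + z_β·√(p₁q₁)]² / (p₁ − p₀)²
  = [1.960·√(0.44·0.56) + 0.842·√(0.56·0.44)]² / (0.12)²
  = [1.960·0.4964 + 0.842·0.4964]² / 0.0144
  = [1.3909]² / 0.0144
  = 134.34
Adjust for 63% response: 134.34 / 0.63 = 213.24.
Round up → n = 214.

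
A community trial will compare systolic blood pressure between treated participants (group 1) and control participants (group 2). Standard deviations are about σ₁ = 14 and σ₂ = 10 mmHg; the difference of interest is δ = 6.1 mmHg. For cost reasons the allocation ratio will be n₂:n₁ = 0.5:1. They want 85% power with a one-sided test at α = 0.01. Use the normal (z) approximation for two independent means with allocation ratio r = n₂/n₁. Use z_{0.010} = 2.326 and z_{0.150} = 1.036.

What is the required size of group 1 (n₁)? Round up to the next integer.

n₁ = (z_α + z_β)² · (σ₁² + σ₂²/r) / δ²
   = (2.326 + 1.036)² · (14² + 10²/0.5) / 6.1²
   = 11.3030 · (196 + 200) / 37.21
   = 11.3030 · 396 / 37.21
   = 120.29
Round up → n₁ = 121; n₂ = r·n₁ = 0.5 × 121 = 61.

n₁ = 121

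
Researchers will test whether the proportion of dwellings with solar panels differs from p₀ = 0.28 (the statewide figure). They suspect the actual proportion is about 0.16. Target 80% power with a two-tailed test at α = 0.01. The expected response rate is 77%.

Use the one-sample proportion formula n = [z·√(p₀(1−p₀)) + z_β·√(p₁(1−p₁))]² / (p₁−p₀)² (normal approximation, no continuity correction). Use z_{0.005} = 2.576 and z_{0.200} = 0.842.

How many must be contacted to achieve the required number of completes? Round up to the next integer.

n = [z_{α/2}·√(p₀q₀) + z_β·√(p₁q₁)]² / (p₁ − p₀)²
  = [2.576·√(0.28·0.72) + 0.842·√(0.16·0.84)]² / (-0.12)²
  = [2.576·0.4490 + 0.842·0.3666]² / 0.0144
  = [1.4653]² / 0.0144
  = 149.11
Adjust for 77% response: 149.11 / 0.77 = 193.64.
Round up → n = 194.

n = 194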